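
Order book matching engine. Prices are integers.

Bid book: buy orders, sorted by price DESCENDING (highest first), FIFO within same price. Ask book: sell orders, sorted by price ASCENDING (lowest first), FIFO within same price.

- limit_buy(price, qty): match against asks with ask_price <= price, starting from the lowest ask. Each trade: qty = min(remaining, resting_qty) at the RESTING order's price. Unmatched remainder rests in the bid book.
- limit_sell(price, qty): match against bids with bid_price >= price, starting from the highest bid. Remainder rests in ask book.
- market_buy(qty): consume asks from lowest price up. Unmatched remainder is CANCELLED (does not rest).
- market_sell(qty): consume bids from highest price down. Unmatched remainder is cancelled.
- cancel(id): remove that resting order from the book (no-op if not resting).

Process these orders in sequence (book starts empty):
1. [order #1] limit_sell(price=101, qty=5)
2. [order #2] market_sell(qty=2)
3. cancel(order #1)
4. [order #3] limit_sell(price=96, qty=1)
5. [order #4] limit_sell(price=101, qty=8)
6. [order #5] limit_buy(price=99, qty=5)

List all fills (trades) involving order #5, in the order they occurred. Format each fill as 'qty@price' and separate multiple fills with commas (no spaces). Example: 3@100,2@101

Answer: 1@96

Derivation:
After op 1 [order #1] limit_sell(price=101, qty=5): fills=none; bids=[-] asks=[#1:5@101]
After op 2 [order #2] market_sell(qty=2): fills=none; bids=[-] asks=[#1:5@101]
After op 3 cancel(order #1): fills=none; bids=[-] asks=[-]
After op 4 [order #3] limit_sell(price=96, qty=1): fills=none; bids=[-] asks=[#3:1@96]
After op 5 [order #4] limit_sell(price=101, qty=8): fills=none; bids=[-] asks=[#3:1@96 #4:8@101]
After op 6 [order #5] limit_buy(price=99, qty=5): fills=#5x#3:1@96; bids=[#5:4@99] asks=[#4:8@101]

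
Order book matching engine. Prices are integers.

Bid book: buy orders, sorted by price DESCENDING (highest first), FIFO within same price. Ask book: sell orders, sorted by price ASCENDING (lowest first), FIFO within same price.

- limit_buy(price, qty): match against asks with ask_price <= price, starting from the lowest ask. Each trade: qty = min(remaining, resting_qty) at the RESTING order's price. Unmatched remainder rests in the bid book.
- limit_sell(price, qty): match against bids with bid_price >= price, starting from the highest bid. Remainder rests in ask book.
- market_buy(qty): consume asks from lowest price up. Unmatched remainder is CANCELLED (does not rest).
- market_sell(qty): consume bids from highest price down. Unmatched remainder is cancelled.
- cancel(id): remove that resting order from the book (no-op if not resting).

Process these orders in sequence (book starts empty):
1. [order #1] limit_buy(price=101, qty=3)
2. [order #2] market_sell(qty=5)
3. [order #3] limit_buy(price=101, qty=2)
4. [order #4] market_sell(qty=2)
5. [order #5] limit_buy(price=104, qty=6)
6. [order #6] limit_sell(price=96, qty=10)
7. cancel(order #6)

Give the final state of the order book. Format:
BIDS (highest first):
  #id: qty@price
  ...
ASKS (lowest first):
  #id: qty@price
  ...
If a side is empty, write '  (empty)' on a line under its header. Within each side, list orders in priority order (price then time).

After op 1 [order #1] limit_buy(price=101, qty=3): fills=none; bids=[#1:3@101] asks=[-]
After op 2 [order #2] market_sell(qty=5): fills=#1x#2:3@101; bids=[-] asks=[-]
After op 3 [order #3] limit_buy(price=101, qty=2): fills=none; bids=[#3:2@101] asks=[-]
After op 4 [order #4] market_sell(qty=2): fills=#3x#4:2@101; bids=[-] asks=[-]
After op 5 [order #5] limit_buy(price=104, qty=6): fills=none; bids=[#5:6@104] asks=[-]
After op 6 [order #6] limit_sell(price=96, qty=10): fills=#5x#6:6@104; bids=[-] asks=[#6:4@96]
After op 7 cancel(order #6): fills=none; bids=[-] asks=[-]

Answer: BIDS (highest first):
  (empty)
ASKS (lowest first):
  (empty)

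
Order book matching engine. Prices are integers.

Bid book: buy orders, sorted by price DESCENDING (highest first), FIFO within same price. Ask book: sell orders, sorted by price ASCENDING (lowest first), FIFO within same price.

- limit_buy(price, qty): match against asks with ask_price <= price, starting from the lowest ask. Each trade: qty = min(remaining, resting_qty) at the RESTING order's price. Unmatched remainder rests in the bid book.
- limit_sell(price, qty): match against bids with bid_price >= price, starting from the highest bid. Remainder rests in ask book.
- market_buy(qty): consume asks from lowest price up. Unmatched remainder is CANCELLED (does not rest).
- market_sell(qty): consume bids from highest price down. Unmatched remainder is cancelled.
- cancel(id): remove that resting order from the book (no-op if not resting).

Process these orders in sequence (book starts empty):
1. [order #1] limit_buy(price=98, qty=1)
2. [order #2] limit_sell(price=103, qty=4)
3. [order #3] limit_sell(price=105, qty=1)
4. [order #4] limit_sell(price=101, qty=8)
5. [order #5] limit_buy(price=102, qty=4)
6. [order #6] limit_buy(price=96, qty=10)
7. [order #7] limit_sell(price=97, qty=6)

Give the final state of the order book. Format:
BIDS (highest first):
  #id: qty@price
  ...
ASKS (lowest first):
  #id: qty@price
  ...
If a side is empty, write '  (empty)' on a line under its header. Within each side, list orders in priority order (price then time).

After op 1 [order #1] limit_buy(price=98, qty=1): fills=none; bids=[#1:1@98] asks=[-]
After op 2 [order #2] limit_sell(price=103, qty=4): fills=none; bids=[#1:1@98] asks=[#2:4@103]
After op 3 [order #3] limit_sell(price=105, qty=1): fills=none; bids=[#1:1@98] asks=[#2:4@103 #3:1@105]
After op 4 [order #4] limit_sell(price=101, qty=8): fills=none; bids=[#1:1@98] asks=[#4:8@101 #2:4@103 #3:1@105]
After op 5 [order #5] limit_buy(price=102, qty=4): fills=#5x#4:4@101; bids=[#1:1@98] asks=[#4:4@101 #2:4@103 #3:1@105]
After op 6 [order #6] limit_buy(price=96, qty=10): fills=none; bids=[#1:1@98 #6:10@96] asks=[#4:4@101 #2:4@103 #3:1@105]
After op 7 [order #7] limit_sell(price=97, qty=6): fills=#1x#7:1@98; bids=[#6:10@96] asks=[#7:5@97 #4:4@101 #2:4@103 #3:1@105]

Answer: BIDS (highest first):
  #6: 10@96
ASKS (lowest first):
  #7: 5@97
  #4: 4@101
  #2: 4@103
  #3: 1@105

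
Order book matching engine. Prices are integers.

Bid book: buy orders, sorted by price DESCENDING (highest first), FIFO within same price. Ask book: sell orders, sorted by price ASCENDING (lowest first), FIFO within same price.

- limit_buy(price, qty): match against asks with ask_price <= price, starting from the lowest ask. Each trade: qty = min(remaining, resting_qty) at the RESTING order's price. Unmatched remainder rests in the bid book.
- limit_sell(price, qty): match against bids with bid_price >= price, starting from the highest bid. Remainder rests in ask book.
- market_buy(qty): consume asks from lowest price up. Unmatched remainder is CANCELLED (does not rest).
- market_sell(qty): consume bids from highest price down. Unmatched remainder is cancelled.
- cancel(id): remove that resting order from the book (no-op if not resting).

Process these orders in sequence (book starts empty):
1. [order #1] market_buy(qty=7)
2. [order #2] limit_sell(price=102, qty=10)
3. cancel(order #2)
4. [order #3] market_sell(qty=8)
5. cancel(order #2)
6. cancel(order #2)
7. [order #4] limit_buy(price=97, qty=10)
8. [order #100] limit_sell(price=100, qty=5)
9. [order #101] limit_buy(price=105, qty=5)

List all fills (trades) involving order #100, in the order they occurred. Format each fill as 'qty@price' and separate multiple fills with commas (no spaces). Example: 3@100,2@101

After op 1 [order #1] market_buy(qty=7): fills=none; bids=[-] asks=[-]
After op 2 [order #2] limit_sell(price=102, qty=10): fills=none; bids=[-] asks=[#2:10@102]
After op 3 cancel(order #2): fills=none; bids=[-] asks=[-]
After op 4 [order #3] market_sell(qty=8): fills=none; bids=[-] asks=[-]
After op 5 cancel(order #2): fills=none; bids=[-] asks=[-]
After op 6 cancel(order #2): fills=none; bids=[-] asks=[-]
After op 7 [order #4] limit_buy(price=97, qty=10): fills=none; bids=[#4:10@97] asks=[-]
After op 8 [order #100] limit_sell(price=100, qty=5): fills=none; bids=[#4:10@97] asks=[#100:5@100]
After op 9 [order #101] limit_buy(price=105, qty=5): fills=#101x#100:5@100; bids=[#4:10@97] asks=[-]

Answer: 5@100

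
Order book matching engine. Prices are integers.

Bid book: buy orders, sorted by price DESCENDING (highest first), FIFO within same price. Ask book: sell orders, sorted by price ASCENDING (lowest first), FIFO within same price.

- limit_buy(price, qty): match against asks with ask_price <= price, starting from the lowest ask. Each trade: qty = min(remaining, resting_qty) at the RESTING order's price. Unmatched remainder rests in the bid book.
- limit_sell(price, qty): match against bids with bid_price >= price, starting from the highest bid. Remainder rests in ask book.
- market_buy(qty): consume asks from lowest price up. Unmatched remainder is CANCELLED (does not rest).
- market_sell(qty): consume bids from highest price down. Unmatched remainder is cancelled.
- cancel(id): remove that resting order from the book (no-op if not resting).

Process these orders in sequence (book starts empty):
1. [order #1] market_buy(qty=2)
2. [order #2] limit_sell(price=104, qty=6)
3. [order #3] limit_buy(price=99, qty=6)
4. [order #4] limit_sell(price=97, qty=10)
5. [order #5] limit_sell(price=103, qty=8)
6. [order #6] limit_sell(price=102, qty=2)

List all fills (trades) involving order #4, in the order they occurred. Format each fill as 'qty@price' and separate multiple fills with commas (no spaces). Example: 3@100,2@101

Answer: 6@99

Derivation:
After op 1 [order #1] market_buy(qty=2): fills=none; bids=[-] asks=[-]
After op 2 [order #2] limit_sell(price=104, qty=6): fills=none; bids=[-] asks=[#2:6@104]
After op 3 [order #3] limit_buy(price=99, qty=6): fills=none; bids=[#3:6@99] asks=[#2:6@104]
After op 4 [order #4] limit_sell(price=97, qty=10): fills=#3x#4:6@99; bids=[-] asks=[#4:4@97 #2:6@104]
After op 5 [order #5] limit_sell(price=103, qty=8): fills=none; bids=[-] asks=[#4:4@97 #5:8@103 #2:6@104]
After op 6 [order #6] limit_sell(price=102, qty=2): fills=none; bids=[-] asks=[#4:4@97 #6:2@102 #5:8@103 #2:6@104]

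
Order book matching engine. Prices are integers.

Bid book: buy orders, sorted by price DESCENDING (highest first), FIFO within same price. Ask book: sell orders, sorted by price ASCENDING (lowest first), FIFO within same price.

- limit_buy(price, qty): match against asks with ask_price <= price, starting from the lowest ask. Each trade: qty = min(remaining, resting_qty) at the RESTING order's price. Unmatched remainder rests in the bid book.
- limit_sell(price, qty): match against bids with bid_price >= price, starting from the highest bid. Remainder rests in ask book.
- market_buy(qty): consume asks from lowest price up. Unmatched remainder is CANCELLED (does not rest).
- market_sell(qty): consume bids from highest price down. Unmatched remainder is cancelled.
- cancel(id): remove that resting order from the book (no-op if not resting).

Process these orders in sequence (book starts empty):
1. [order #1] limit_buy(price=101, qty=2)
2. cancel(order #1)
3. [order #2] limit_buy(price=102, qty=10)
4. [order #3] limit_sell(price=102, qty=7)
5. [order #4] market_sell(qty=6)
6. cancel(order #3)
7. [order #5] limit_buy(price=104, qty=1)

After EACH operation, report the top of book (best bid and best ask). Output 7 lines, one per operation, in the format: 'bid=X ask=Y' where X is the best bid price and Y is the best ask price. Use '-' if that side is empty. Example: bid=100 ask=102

After op 1 [order #1] limit_buy(price=101, qty=2): fills=none; bids=[#1:2@101] asks=[-]
After op 2 cancel(order #1): fills=none; bids=[-] asks=[-]
After op 3 [order #2] limit_buy(price=102, qty=10): fills=none; bids=[#2:10@102] asks=[-]
After op 4 [order #3] limit_sell(price=102, qty=7): fills=#2x#3:7@102; bids=[#2:3@102] asks=[-]
After op 5 [order #4] market_sell(qty=6): fills=#2x#4:3@102; bids=[-] asks=[-]
After op 6 cancel(order #3): fills=none; bids=[-] asks=[-]
After op 7 [order #5] limit_buy(price=104, qty=1): fills=none; bids=[#5:1@104] asks=[-]

Answer: bid=101 ask=-
bid=- ask=-
bid=102 ask=-
bid=102 ask=-
bid=- ask=-
bid=- ask=-
bid=104 ask=-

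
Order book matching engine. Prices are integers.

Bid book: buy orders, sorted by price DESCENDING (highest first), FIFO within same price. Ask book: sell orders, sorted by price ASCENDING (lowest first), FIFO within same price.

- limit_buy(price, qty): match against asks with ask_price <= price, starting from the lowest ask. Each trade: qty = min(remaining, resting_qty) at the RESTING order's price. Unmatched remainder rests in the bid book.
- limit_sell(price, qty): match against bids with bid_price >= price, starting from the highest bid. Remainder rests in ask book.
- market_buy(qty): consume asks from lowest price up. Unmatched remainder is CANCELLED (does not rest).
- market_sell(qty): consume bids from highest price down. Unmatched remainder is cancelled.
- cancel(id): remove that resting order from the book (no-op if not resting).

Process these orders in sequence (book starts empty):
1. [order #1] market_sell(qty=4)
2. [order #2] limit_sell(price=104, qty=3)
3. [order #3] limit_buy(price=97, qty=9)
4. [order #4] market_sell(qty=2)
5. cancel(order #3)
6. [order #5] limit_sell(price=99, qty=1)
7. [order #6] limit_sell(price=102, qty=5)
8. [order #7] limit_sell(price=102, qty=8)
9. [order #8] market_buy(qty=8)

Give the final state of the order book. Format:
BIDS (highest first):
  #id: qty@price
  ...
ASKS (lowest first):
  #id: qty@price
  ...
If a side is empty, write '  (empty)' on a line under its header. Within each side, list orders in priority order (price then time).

Answer: BIDS (highest first):
  (empty)
ASKS (lowest first):
  #7: 6@102
  #2: 3@104

Derivation:
After op 1 [order #1] market_sell(qty=4): fills=none; bids=[-] asks=[-]
After op 2 [order #2] limit_sell(price=104, qty=3): fills=none; bids=[-] asks=[#2:3@104]
After op 3 [order #3] limit_buy(price=97, qty=9): fills=none; bids=[#3:9@97] asks=[#2:3@104]
After op 4 [order #4] market_sell(qty=2): fills=#3x#4:2@97; bids=[#3:7@97] asks=[#2:3@104]
After op 5 cancel(order #3): fills=none; bids=[-] asks=[#2:3@104]
After op 6 [order #5] limit_sell(price=99, qty=1): fills=none; bids=[-] asks=[#5:1@99 #2:3@104]
After op 7 [order #6] limit_sell(price=102, qty=5): fills=none; bids=[-] asks=[#5:1@99 #6:5@102 #2:3@104]
After op 8 [order #7] limit_sell(price=102, qty=8): fills=none; bids=[-] asks=[#5:1@99 #6:5@102 #7:8@102 #2:3@104]
After op 9 [order #8] market_buy(qty=8): fills=#8x#5:1@99 #8x#6:5@102 #8x#7:2@102; bids=[-] asks=[#7:6@102 #2:3@104]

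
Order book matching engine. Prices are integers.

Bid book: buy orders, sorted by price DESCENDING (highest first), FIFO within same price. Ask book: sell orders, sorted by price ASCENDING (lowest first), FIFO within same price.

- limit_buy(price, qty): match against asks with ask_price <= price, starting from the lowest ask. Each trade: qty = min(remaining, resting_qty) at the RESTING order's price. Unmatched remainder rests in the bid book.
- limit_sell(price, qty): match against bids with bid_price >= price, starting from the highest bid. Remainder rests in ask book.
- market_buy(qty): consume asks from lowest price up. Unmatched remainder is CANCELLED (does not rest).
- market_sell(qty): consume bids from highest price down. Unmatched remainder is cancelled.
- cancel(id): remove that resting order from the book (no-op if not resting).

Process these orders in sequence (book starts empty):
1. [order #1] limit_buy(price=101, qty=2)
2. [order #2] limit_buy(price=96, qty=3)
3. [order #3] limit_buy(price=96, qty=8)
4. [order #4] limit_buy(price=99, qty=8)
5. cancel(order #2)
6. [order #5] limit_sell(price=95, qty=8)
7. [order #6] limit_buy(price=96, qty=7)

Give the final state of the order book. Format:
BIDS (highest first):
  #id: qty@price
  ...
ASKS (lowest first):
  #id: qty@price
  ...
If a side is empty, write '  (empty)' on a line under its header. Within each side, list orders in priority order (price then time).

Answer: BIDS (highest first):
  #4: 2@99
  #3: 8@96
  #6: 7@96
ASKS (lowest first):
  (empty)

Derivation:
After op 1 [order #1] limit_buy(price=101, qty=2): fills=none; bids=[#1:2@101] asks=[-]
After op 2 [order #2] limit_buy(price=96, qty=3): fills=none; bids=[#1:2@101 #2:3@96] asks=[-]
After op 3 [order #3] limit_buy(price=96, qty=8): fills=none; bids=[#1:2@101 #2:3@96 #3:8@96] asks=[-]
After op 4 [order #4] limit_buy(price=99, qty=8): fills=none; bids=[#1:2@101 #4:8@99 #2:3@96 #3:8@96] asks=[-]
After op 5 cancel(order #2): fills=none; bids=[#1:2@101 #4:8@99 #3:8@96] asks=[-]
After op 6 [order #5] limit_sell(price=95, qty=8): fills=#1x#5:2@101 #4x#5:6@99; bids=[#4:2@99 #3:8@96] asks=[-]
After op 7 [order #6] limit_buy(price=96, qty=7): fills=none; bids=[#4:2@99 #3:8@96 #6:7@96] asks=[-]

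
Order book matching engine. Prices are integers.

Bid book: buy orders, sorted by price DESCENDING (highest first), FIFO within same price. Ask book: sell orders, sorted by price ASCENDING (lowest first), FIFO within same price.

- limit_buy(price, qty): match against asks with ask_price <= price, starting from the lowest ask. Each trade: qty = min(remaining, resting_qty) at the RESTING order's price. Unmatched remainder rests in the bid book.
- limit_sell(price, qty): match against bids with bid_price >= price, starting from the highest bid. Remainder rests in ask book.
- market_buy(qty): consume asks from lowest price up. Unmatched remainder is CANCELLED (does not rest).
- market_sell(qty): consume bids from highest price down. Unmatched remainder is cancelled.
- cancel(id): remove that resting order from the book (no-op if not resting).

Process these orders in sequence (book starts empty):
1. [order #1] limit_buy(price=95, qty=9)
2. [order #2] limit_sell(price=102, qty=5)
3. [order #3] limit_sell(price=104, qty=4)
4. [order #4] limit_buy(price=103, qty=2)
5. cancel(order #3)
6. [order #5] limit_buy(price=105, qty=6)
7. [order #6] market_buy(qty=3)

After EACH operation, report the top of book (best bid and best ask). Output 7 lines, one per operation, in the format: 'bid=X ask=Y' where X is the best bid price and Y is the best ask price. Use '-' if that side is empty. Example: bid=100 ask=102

Answer: bid=95 ask=-
bid=95 ask=102
bid=95 ask=102
bid=95 ask=102
bid=95 ask=102
bid=105 ask=-
bid=105 ask=-

Derivation:
After op 1 [order #1] limit_buy(price=95, qty=9): fills=none; bids=[#1:9@95] asks=[-]
After op 2 [order #2] limit_sell(price=102, qty=5): fills=none; bids=[#1:9@95] asks=[#2:5@102]
After op 3 [order #3] limit_sell(price=104, qty=4): fills=none; bids=[#1:9@95] asks=[#2:5@102 #3:4@104]
After op 4 [order #4] limit_buy(price=103, qty=2): fills=#4x#2:2@102; bids=[#1:9@95] asks=[#2:3@102 #3:4@104]
After op 5 cancel(order #3): fills=none; bids=[#1:9@95] asks=[#2:3@102]
After op 6 [order #5] limit_buy(price=105, qty=6): fills=#5x#2:3@102; bids=[#5:3@105 #1:9@95] asks=[-]
After op 7 [order #6] market_buy(qty=3): fills=none; bids=[#5:3@105 #1:9@95] asks=[-]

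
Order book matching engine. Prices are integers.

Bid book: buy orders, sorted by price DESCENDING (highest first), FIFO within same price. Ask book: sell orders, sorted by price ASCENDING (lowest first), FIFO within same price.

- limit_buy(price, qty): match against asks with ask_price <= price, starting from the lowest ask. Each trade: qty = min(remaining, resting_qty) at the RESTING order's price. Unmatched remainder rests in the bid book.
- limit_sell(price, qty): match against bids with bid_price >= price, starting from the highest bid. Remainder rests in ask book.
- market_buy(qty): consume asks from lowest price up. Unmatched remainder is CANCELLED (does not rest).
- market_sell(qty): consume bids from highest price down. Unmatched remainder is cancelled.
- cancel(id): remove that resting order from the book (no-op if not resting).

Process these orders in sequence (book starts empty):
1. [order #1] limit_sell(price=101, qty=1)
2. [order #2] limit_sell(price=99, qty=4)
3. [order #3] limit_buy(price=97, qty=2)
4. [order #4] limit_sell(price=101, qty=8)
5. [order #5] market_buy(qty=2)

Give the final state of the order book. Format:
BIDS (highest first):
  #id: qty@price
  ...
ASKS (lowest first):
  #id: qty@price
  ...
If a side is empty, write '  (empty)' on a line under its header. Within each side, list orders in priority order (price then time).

After op 1 [order #1] limit_sell(price=101, qty=1): fills=none; bids=[-] asks=[#1:1@101]
After op 2 [order #2] limit_sell(price=99, qty=4): fills=none; bids=[-] asks=[#2:4@99 #1:1@101]
After op 3 [order #3] limit_buy(price=97, qty=2): fills=none; bids=[#3:2@97] asks=[#2:4@99 #1:1@101]
After op 4 [order #4] limit_sell(price=101, qty=8): fills=none; bids=[#3:2@97] asks=[#2:4@99 #1:1@101 #4:8@101]
After op 5 [order #5] market_buy(qty=2): fills=#5x#2:2@99; bids=[#3:2@97] asks=[#2:2@99 #1:1@101 #4:8@101]

Answer: BIDS (highest first):
  #3: 2@97
ASKS (lowest first):
  #2: 2@99
  #1: 1@101
  #4: 8@101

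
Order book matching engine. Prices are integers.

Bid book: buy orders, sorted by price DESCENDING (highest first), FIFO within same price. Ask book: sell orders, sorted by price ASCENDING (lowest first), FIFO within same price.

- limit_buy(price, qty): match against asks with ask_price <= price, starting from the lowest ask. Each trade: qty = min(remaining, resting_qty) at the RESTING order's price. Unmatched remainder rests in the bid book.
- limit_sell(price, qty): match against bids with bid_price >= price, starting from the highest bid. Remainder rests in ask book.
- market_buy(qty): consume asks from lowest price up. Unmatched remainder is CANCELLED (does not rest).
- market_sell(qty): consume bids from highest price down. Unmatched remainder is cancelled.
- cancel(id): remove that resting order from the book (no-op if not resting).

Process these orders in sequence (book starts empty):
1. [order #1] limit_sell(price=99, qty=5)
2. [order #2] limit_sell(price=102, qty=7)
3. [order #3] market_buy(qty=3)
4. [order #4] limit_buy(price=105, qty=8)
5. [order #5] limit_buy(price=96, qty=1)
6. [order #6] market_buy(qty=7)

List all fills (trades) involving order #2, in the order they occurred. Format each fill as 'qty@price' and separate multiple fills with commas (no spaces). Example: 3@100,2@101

Answer: 6@102,1@102

Derivation:
After op 1 [order #1] limit_sell(price=99, qty=5): fills=none; bids=[-] asks=[#1:5@99]
After op 2 [order #2] limit_sell(price=102, qty=7): fills=none; bids=[-] asks=[#1:5@99 #2:7@102]
After op 3 [order #3] market_buy(qty=3): fills=#3x#1:3@99; bids=[-] asks=[#1:2@99 #2:7@102]
After op 4 [order #4] limit_buy(price=105, qty=8): fills=#4x#1:2@99 #4x#2:6@102; bids=[-] asks=[#2:1@102]
After op 5 [order #5] limit_buy(price=96, qty=1): fills=none; bids=[#5:1@96] asks=[#2:1@102]
After op 6 [order #6] market_buy(qty=7): fills=#6x#2:1@102; bids=[#5:1@96] asks=[-]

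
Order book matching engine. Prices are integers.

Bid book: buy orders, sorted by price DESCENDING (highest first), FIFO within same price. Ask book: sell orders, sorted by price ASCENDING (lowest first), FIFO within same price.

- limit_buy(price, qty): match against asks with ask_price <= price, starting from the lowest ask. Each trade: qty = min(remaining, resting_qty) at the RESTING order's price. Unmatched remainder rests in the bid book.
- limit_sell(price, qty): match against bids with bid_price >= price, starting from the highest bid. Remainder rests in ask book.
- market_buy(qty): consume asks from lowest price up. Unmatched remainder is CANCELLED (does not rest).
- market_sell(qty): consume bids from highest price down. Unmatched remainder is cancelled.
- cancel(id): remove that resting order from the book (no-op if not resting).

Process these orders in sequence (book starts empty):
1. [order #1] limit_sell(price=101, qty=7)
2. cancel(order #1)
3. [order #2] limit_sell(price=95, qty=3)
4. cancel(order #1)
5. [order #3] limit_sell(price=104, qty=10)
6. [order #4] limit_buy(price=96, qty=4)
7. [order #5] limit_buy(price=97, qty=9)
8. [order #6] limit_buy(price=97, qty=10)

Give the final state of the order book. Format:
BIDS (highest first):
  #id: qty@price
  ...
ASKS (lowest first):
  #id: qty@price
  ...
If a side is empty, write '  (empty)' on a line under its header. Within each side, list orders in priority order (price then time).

Answer: BIDS (highest first):
  #5: 9@97
  #6: 10@97
  #4: 1@96
ASKS (lowest first):
  #3: 10@104

Derivation:
After op 1 [order #1] limit_sell(price=101, qty=7): fills=none; bids=[-] asks=[#1:7@101]
After op 2 cancel(order #1): fills=none; bids=[-] asks=[-]
After op 3 [order #2] limit_sell(price=95, qty=3): fills=none; bids=[-] asks=[#2:3@95]
After op 4 cancel(order #1): fills=none; bids=[-] asks=[#2:3@95]
After op 5 [order #3] limit_sell(price=104, qty=10): fills=none; bids=[-] asks=[#2:3@95 #3:10@104]
After op 6 [order #4] limit_buy(price=96, qty=4): fills=#4x#2:3@95; bids=[#4:1@96] asks=[#3:10@104]
After op 7 [order #5] limit_buy(price=97, qty=9): fills=none; bids=[#5:9@97 #4:1@96] asks=[#3:10@104]
After op 8 [order #6] limit_buy(price=97, qty=10): fills=none; bids=[#5:9@97 #6:10@97 #4:1@96] asks=[#3:10@104]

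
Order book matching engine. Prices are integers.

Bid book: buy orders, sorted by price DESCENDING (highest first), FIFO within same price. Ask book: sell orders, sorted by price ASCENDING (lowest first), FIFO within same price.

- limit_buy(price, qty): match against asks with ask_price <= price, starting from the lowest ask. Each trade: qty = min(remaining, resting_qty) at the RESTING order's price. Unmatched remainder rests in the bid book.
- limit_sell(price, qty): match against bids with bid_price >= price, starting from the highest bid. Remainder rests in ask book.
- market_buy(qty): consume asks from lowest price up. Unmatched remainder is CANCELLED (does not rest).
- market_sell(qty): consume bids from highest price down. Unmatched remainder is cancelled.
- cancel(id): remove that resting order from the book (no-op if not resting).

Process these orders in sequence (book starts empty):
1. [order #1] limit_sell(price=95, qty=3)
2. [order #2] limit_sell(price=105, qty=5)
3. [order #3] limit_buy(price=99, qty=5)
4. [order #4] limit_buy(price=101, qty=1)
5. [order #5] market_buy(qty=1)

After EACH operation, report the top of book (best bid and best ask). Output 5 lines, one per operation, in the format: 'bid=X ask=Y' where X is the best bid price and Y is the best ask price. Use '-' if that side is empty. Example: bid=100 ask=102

After op 1 [order #1] limit_sell(price=95, qty=3): fills=none; bids=[-] asks=[#1:3@95]
After op 2 [order #2] limit_sell(price=105, qty=5): fills=none; bids=[-] asks=[#1:3@95 #2:5@105]
After op 3 [order #3] limit_buy(price=99, qty=5): fills=#3x#1:3@95; bids=[#3:2@99] asks=[#2:5@105]
After op 4 [order #4] limit_buy(price=101, qty=1): fills=none; bids=[#4:1@101 #3:2@99] asks=[#2:5@105]
After op 5 [order #5] market_buy(qty=1): fills=#5x#2:1@105; bids=[#4:1@101 #3:2@99] asks=[#2:4@105]

Answer: bid=- ask=95
bid=- ask=95
bid=99 ask=105
bid=101 ask=105
bid=101 ask=105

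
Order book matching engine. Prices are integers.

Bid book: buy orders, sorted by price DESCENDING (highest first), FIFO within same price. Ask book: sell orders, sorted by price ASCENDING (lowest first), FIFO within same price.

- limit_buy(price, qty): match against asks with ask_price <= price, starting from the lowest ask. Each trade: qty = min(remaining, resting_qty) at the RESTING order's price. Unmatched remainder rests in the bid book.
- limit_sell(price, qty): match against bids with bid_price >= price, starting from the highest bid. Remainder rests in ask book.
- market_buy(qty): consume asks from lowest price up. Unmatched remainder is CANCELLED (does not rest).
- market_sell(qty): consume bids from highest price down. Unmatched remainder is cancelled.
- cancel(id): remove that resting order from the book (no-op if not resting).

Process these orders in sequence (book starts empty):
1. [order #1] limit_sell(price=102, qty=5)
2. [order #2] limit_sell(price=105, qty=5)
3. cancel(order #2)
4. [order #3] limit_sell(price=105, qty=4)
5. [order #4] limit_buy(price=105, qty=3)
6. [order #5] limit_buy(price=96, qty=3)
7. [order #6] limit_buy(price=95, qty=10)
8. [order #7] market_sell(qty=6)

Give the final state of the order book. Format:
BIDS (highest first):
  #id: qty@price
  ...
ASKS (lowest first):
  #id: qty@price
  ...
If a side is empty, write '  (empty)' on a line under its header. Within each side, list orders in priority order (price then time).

After op 1 [order #1] limit_sell(price=102, qty=5): fills=none; bids=[-] asks=[#1:5@102]
After op 2 [order #2] limit_sell(price=105, qty=5): fills=none; bids=[-] asks=[#1:5@102 #2:5@105]
After op 3 cancel(order #2): fills=none; bids=[-] asks=[#1:5@102]
After op 4 [order #3] limit_sell(price=105, qty=4): fills=none; bids=[-] asks=[#1:5@102 #3:4@105]
After op 5 [order #4] limit_buy(price=105, qty=3): fills=#4x#1:3@102; bids=[-] asks=[#1:2@102 #3:4@105]
After op 6 [order #5] limit_buy(price=96, qty=3): fills=none; bids=[#5:3@96] asks=[#1:2@102 #3:4@105]
After op 7 [order #6] limit_buy(price=95, qty=10): fills=none; bids=[#5:3@96 #6:10@95] asks=[#1:2@102 #3:4@105]
After op 8 [order #7] market_sell(qty=6): fills=#5x#7:3@96 #6x#7:3@95; bids=[#6:7@95] asks=[#1:2@102 #3:4@105]

Answer: BIDS (highest first):
  #6: 7@95
ASKS (lowest first):
  #1: 2@102
  #3: 4@105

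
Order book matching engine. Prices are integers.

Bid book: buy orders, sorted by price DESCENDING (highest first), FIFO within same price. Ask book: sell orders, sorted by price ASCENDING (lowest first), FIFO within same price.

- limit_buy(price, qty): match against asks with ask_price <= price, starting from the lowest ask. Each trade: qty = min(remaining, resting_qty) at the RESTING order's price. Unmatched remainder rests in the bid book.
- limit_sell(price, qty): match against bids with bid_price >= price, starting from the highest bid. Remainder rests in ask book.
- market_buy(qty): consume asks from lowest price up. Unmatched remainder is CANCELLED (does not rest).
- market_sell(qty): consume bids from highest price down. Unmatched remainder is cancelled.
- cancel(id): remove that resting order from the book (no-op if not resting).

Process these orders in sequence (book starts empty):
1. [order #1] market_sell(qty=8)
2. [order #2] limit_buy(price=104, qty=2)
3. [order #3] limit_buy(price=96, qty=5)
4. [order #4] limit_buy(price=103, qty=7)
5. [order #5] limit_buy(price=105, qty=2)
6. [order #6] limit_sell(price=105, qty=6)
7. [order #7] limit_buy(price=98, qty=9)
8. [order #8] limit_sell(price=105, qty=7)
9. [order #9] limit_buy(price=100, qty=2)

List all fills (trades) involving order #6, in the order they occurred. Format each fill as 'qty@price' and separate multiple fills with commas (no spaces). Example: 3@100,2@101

After op 1 [order #1] market_sell(qty=8): fills=none; bids=[-] asks=[-]
After op 2 [order #2] limit_buy(price=104, qty=2): fills=none; bids=[#2:2@104] asks=[-]
After op 3 [order #3] limit_buy(price=96, qty=5): fills=none; bids=[#2:2@104 #3:5@96] asks=[-]
After op 4 [order #4] limit_buy(price=103, qty=7): fills=none; bids=[#2:2@104 #4:7@103 #3:5@96] asks=[-]
After op 5 [order #5] limit_buy(price=105, qty=2): fills=none; bids=[#5:2@105 #2:2@104 #4:7@103 #3:5@96] asks=[-]
After op 6 [order #6] limit_sell(price=105, qty=6): fills=#5x#6:2@105; bids=[#2:2@104 #4:7@103 #3:5@96] asks=[#6:4@105]
After op 7 [order #7] limit_buy(price=98, qty=9): fills=none; bids=[#2:2@104 #4:7@103 #7:9@98 #3:5@96] asks=[#6:4@105]
After op 8 [order #8] limit_sell(price=105, qty=7): fills=none; bids=[#2:2@104 #4:7@103 #7:9@98 #3:5@96] asks=[#6:4@105 #8:7@105]
After op 9 [order #9] limit_buy(price=100, qty=2): fills=none; bids=[#2:2@104 #4:7@103 #9:2@100 #7:9@98 #3:5@96] asks=[#6:4@105 #8:7@105]

Answer: 2@105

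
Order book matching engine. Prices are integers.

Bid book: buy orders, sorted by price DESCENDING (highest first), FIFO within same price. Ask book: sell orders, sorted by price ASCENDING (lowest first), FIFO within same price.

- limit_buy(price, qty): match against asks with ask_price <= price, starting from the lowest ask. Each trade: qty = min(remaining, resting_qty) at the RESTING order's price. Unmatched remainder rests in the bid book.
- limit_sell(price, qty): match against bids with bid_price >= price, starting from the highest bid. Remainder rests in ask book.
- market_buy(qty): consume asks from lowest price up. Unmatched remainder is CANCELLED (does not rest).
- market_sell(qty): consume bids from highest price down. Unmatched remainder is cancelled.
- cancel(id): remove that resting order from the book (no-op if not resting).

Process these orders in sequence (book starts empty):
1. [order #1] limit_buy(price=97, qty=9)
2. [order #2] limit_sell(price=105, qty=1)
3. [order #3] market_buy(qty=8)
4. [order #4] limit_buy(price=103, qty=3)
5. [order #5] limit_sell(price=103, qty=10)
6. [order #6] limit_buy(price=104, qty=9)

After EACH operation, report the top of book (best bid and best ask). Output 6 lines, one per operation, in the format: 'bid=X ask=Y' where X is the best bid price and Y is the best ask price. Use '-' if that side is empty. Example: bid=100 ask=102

Answer: bid=97 ask=-
bid=97 ask=105
bid=97 ask=-
bid=103 ask=-
bid=97 ask=103
bid=104 ask=-

Derivation:
After op 1 [order #1] limit_buy(price=97, qty=9): fills=none; bids=[#1:9@97] asks=[-]
After op 2 [order #2] limit_sell(price=105, qty=1): fills=none; bids=[#1:9@97] asks=[#2:1@105]
After op 3 [order #3] market_buy(qty=8): fills=#3x#2:1@105; bids=[#1:9@97] asks=[-]
After op 4 [order #4] limit_buy(price=103, qty=3): fills=none; bids=[#4:3@103 #1:9@97] asks=[-]
After op 5 [order #5] limit_sell(price=103, qty=10): fills=#4x#5:3@103; bids=[#1:9@97] asks=[#5:7@103]
After op 6 [order #6] limit_buy(price=104, qty=9): fills=#6x#5:7@103; bids=[#6:2@104 #1:9@97] asks=[-]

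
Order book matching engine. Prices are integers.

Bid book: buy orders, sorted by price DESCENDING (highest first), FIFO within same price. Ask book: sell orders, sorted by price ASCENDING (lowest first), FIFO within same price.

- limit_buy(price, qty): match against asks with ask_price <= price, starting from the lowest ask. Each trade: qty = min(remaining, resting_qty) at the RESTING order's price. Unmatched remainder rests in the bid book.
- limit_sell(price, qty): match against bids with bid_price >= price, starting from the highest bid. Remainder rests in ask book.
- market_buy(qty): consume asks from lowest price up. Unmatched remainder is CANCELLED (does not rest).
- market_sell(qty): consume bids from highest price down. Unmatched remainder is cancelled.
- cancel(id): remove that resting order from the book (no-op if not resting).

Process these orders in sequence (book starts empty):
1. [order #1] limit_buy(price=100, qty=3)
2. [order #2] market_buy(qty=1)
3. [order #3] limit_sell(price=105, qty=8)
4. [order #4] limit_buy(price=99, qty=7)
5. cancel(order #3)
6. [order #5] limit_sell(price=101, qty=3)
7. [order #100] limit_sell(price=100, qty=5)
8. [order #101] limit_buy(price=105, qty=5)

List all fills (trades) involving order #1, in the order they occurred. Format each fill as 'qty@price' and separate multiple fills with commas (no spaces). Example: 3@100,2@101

After op 1 [order #1] limit_buy(price=100, qty=3): fills=none; bids=[#1:3@100] asks=[-]
After op 2 [order #2] market_buy(qty=1): fills=none; bids=[#1:3@100] asks=[-]
After op 3 [order #3] limit_sell(price=105, qty=8): fills=none; bids=[#1:3@100] asks=[#3:8@105]
After op 4 [order #4] limit_buy(price=99, qty=7): fills=none; bids=[#1:3@100 #4:7@99] asks=[#3:8@105]
After op 5 cancel(order #3): fills=none; bids=[#1:3@100 #4:7@99] asks=[-]
After op 6 [order #5] limit_sell(price=101, qty=3): fills=none; bids=[#1:3@100 #4:7@99] asks=[#5:3@101]
After op 7 [order #100] limit_sell(price=100, qty=5): fills=#1x#100:3@100; bids=[#4:7@99] asks=[#100:2@100 #5:3@101]
After op 8 [order #101] limit_buy(price=105, qty=5): fills=#101x#100:2@100 #101x#5:3@101; bids=[#4:7@99] asks=[-]

Answer: 3@100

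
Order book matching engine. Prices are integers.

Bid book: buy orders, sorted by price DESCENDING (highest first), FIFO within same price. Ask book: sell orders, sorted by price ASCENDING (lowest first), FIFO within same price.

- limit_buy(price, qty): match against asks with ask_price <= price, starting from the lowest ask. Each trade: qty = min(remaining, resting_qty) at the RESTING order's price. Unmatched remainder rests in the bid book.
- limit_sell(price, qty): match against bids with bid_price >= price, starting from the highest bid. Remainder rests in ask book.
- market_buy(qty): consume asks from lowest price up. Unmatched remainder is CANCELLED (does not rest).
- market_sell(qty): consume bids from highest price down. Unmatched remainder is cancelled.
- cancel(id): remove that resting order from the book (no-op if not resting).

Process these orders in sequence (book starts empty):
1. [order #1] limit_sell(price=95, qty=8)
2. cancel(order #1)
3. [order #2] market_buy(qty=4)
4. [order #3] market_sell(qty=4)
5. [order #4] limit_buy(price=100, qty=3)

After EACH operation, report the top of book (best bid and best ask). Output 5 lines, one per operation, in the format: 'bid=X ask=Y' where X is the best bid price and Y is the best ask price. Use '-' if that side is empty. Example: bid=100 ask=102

Answer: bid=- ask=95
bid=- ask=-
bid=- ask=-
bid=- ask=-
bid=100 ask=-

Derivation:
After op 1 [order #1] limit_sell(price=95, qty=8): fills=none; bids=[-] asks=[#1:8@95]
After op 2 cancel(order #1): fills=none; bids=[-] asks=[-]
After op 3 [order #2] market_buy(qty=4): fills=none; bids=[-] asks=[-]
After op 4 [order #3] market_sell(qty=4): fills=none; bids=[-] asks=[-]
After op 5 [order #4] limit_buy(price=100, qty=3): fills=none; bids=[#4:3@100] asks=[-]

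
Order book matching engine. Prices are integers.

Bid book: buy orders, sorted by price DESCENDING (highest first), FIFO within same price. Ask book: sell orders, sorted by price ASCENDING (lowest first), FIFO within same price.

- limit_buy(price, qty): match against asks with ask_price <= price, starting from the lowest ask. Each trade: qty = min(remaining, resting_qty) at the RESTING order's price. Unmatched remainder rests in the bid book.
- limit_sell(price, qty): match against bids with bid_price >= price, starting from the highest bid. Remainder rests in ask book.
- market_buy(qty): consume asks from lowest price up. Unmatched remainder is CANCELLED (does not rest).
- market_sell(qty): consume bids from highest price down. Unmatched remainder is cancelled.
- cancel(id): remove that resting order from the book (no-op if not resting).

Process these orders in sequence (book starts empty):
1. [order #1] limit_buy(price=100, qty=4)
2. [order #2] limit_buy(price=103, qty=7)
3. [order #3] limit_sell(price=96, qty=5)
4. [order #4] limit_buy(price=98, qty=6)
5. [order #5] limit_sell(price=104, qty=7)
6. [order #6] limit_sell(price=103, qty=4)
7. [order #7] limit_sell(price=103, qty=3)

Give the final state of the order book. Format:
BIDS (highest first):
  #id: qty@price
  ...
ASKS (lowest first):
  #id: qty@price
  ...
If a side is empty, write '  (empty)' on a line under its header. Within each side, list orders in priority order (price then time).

Answer: BIDS (highest first):
  #1: 4@100
  #4: 6@98
ASKS (lowest first):
  #6: 2@103
  #7: 3@103
  #5: 7@104

Derivation:
After op 1 [order #1] limit_buy(price=100, qty=4): fills=none; bids=[#1:4@100] asks=[-]
After op 2 [order #2] limit_buy(price=103, qty=7): fills=none; bids=[#2:7@103 #1:4@100] asks=[-]
After op 3 [order #3] limit_sell(price=96, qty=5): fills=#2x#3:5@103; bids=[#2:2@103 #1:4@100] asks=[-]
After op 4 [order #4] limit_buy(price=98, qty=6): fills=none; bids=[#2:2@103 #1:4@100 #4:6@98] asks=[-]
After op 5 [order #5] limit_sell(price=104, qty=7): fills=none; bids=[#2:2@103 #1:4@100 #4:6@98] asks=[#5:7@104]
After op 6 [order #6] limit_sell(price=103, qty=4): fills=#2x#6:2@103; bids=[#1:4@100 #4:6@98] asks=[#6:2@103 #5:7@104]
After op 7 [order #7] limit_sell(price=103, qty=3): fills=none; bids=[#1:4@100 #4:6@98] asks=[#6:2@103 #7:3@103 #5:7@104]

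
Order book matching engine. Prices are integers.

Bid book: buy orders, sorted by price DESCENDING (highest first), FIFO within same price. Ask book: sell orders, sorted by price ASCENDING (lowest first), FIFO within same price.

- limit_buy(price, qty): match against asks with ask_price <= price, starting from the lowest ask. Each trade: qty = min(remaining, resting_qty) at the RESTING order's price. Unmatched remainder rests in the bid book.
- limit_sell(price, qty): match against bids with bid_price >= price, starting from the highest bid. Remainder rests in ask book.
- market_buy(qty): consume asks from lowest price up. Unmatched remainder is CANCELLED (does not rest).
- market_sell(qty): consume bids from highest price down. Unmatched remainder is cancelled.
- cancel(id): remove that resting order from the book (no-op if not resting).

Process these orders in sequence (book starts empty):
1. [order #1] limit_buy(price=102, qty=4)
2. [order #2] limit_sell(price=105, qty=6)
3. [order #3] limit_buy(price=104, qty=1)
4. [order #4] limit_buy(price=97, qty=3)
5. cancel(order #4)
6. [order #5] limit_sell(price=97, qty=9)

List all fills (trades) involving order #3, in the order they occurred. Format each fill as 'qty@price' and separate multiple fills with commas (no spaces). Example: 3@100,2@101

Answer: 1@104

Derivation:
After op 1 [order #1] limit_buy(price=102, qty=4): fills=none; bids=[#1:4@102] asks=[-]
After op 2 [order #2] limit_sell(price=105, qty=6): fills=none; bids=[#1:4@102] asks=[#2:6@105]
After op 3 [order #3] limit_buy(price=104, qty=1): fills=none; bids=[#3:1@104 #1:4@102] asks=[#2:6@105]
After op 4 [order #4] limit_buy(price=97, qty=3): fills=none; bids=[#3:1@104 #1:4@102 #4:3@97] asks=[#2:6@105]
After op 5 cancel(order #4): fills=none; bids=[#3:1@104 #1:4@102] asks=[#2:6@105]
After op 6 [order #5] limit_sell(price=97, qty=9): fills=#3x#5:1@104 #1x#5:4@102; bids=[-] asks=[#5:4@97 #2:6@105]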